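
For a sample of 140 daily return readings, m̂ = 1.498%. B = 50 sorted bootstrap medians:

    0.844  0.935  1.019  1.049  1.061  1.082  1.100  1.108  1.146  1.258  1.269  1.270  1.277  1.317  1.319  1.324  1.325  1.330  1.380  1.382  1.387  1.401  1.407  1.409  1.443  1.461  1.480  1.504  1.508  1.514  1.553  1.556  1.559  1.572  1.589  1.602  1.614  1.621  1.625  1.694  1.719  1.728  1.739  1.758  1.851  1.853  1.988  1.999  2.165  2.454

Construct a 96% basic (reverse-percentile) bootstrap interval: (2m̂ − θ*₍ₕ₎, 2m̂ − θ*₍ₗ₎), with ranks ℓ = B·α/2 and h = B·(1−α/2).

(0.831, 2.152)

Percentile endpoints at ranks 1 and 49: θ*₍1₎ = 0.844, θ*₍49₎ = 2.165.
Basic interval reflects these around m̂:
  lower = 2 × 1.498 − 2.165 = 0.831
  upper = 2 × 1.498 − 0.844 = 2.152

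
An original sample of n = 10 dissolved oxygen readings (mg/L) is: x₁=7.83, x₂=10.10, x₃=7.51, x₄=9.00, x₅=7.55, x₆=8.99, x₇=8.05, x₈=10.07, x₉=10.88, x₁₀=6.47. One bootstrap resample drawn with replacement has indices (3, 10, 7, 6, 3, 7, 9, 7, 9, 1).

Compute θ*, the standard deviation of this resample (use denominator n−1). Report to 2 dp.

θ* = 1.44

Resample values: 7.51, 6.47, 8.05, 8.99, 7.51, 8.05, 10.88, 8.05, 10.88, 7.83.
Mean = 8.4220; sum of squared deviations = 18.6456
s² = 18.6456 / 9 = 2.0717
s = √2.0717 = 1.44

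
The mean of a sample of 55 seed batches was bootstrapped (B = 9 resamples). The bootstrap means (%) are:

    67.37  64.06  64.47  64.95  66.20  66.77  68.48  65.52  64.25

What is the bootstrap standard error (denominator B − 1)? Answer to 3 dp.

SE* = 1.531

Bootstrap SE is the standard deviation of the 9 replicate means.
Mean of replicates: (67.37 + 64.06 + 64.47 + 64.95 + 66.20 + 66.77 + 68.48 + 65.52 + 64.25) / 9 = 592.0700 / 9 = 65.7856
Sum of squared deviations: (+1.5844)² + (−1.7256)² + (−1.3156)² + (−0.8356)² + (+0.4144)² + (+0.9844)² + (+2.6944)² + (−0.2656)² + (−1.5356)² = 18.7462
Variance = 18.7462 / 8 = 2.3433
SE* = √2.3433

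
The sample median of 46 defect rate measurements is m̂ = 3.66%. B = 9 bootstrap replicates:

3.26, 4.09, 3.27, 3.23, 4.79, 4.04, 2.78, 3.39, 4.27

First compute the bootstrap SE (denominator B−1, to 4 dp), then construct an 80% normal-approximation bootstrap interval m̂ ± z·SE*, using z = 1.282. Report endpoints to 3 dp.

Mean of replicates = 3.6800; sum of squared deviations = 3.3190; SE* = √(3.3190/8) = 0.6441
Margin = 1.282 × 0.6441 = 0.8257
Interval: 3.66 ± 0.8257

(2.834, 4.486)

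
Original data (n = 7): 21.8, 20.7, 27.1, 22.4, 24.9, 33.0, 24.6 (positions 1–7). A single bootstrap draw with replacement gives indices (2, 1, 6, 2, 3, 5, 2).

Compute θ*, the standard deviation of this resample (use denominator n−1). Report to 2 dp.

Resample values: 20.7, 21.8, 33.0, 20.7, 27.1, 24.9, 20.7.
Mean = 24.1286; sum of squared deviations = 128.8143
s² = 128.8143 / 6 = 21.4690
s = √21.4690 = 4.63

θ* = 4.63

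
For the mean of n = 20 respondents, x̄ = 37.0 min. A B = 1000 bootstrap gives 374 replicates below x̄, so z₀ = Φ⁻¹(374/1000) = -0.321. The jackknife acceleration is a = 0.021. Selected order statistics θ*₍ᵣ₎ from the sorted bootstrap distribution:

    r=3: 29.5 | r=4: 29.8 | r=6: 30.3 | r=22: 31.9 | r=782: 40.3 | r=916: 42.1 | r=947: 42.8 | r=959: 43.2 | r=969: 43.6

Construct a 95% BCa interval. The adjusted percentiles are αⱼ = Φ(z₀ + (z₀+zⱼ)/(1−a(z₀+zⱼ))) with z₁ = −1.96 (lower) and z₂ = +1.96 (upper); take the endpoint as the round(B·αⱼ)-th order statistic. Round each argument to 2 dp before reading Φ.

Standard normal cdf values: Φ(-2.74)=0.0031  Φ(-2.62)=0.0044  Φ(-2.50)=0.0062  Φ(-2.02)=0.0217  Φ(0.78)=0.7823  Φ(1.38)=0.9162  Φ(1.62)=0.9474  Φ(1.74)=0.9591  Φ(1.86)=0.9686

Lower: z₀ + z₁ = -0.321 + (-1.960) = -2.281; 1 − a(z₀+z₁) = 1 − (0.021)(-2.281) = 1.0479; argument = -0.321 + (-2.281)/1.0479 = -2.4977 → -2.50.
α₁ = Φ(-2.50) = 0.0062; rank = round(1000 × 0.0062) = 6; θ*₍6₎ = 30.3.
Upper: z₀ + z₂ = 1.639; 1 − a(z₀+z₂) = 0.9656; argument = 1.3764 → 1.38; α₂ = 0.9162; rank = 916; θ*₍916₎ = 42.1.

(30.3, 42.1)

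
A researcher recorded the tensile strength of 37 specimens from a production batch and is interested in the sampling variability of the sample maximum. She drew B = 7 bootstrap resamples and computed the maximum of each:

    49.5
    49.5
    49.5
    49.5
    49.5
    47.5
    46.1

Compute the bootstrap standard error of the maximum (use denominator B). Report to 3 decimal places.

SE* = 1.276

Bootstrap SE is the standard deviation of the 7 replicate maximums.
Mean of replicates: (49.5 + 49.5 + 49.5 + 49.5 + 49.5 + 47.5 + 46.1) / 7 = 341.1000 / 7 = 48.7286
Sum of squared deviations: (+0.7714)² + (+0.7714)² + (+0.7714)² + (+0.7714)² + (+0.7714)² + (−1.2286)² + (−2.6286)² = 11.3943
Variance = 11.3943 / 7 = 1.6278
SE* = √1.6278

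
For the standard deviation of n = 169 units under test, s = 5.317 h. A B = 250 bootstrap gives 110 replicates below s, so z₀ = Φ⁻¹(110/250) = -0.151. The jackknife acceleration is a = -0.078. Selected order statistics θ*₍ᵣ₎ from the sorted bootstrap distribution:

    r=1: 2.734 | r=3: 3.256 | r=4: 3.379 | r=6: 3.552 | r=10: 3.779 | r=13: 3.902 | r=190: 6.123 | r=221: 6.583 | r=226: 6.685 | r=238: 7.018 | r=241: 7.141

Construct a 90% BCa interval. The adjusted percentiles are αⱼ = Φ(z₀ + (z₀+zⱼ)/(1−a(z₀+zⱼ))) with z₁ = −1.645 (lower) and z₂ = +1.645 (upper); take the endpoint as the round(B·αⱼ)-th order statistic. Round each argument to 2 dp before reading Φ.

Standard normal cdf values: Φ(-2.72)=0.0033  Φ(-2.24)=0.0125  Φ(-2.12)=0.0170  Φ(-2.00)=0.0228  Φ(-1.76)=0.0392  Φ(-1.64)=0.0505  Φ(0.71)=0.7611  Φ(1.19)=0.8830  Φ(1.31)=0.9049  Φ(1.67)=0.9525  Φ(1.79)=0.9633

(3.256, 6.583)

Lower: z₀ + z₁ = -0.151 + (-1.645) = -1.796; 1 − a(z₀+z₁) = 1 − (-0.078)(-1.796) = 0.8599; argument = -0.151 + (-1.796)/0.8599 = -2.2396 → -2.24.
α₁ = Φ(-2.24) = 0.0125; rank = round(250 × 0.0125) = 3; θ*₍3₎ = 3.256.
Upper: z₀ + z₂ = 1.494; 1 − a(z₀+z₂) = 1.1165; argument = 1.1871 → 1.19; α₂ = 0.8830; rank = 221; θ*₍221₎ = 6.583.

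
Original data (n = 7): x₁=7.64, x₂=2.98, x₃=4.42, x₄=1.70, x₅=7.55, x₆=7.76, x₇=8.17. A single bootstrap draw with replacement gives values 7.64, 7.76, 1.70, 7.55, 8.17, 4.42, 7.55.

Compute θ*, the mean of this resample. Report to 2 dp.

Mean = (7.64 + 7.76 + 1.70 + 7.55 + 8.17 + 4.42 + 7.55) / 7 = 44.790 / 7 = 6.40

θ* = 6.40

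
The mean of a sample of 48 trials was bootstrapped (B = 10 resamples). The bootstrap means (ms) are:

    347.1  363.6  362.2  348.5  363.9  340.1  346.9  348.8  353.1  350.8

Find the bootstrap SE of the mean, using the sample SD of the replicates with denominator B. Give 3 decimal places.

SE* = 7.710

Bootstrap SE is the standard deviation of the 10 replicate means.
Mean of replicates: (347.1 + 363.6 + 362.2 + 348.5 + 363.9 + 340.1 + 346.9 + 348.8 + 353.1 + 350.8) / 10 = 3525.0000 / 10 = 352.5000
Sum of squared deviations: (−5.4000)² + (+11.1000)² + (+9.7000)² + (−4.0000)² + (+11.4000)² + (−12.4000)² + (−5.6000)² + (−3.7000)² + (+0.6000)² + (−1.7000)² = 594.4800
Variance = 594.4800 / 10 = 59.4480
SE* = √59.4480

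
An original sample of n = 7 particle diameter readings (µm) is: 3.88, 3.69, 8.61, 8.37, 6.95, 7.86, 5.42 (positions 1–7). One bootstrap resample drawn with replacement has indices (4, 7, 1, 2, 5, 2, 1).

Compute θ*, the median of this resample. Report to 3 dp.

Resample values: 8.37, 5.42, 3.88, 3.69, 6.95, 3.69, 3.88.
Sorted: 3.69, 3.69, 3.88, 3.88, 5.42, 6.95, 8.37
Median = middle value = 3.880

θ* = 3.880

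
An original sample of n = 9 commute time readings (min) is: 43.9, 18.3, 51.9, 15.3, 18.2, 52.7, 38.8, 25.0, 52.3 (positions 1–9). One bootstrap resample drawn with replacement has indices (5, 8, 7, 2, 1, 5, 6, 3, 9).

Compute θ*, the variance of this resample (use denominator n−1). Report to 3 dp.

θ* = 241.644

Resample values: 18.2, 25.0, 38.8, 18.3, 43.9, 18.2, 52.7, 51.9, 52.3.
Mean = 35.4778; sum of squared deviations = 1933.1556
s² = 1933.1556 / 8 = 241.6444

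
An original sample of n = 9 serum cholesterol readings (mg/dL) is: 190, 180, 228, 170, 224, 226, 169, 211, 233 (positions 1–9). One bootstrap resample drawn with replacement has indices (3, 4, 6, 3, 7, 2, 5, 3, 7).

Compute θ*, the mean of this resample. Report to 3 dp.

Resample values: 228, 170, 226, 228, 169, 180, 224, 228, 169.
Mean = (228 + 170 + 226 + 228 + 169 + 180 + 224 + 228 + 169) / 9 = 1822.0 / 9 = 202.444

θ* = 202.444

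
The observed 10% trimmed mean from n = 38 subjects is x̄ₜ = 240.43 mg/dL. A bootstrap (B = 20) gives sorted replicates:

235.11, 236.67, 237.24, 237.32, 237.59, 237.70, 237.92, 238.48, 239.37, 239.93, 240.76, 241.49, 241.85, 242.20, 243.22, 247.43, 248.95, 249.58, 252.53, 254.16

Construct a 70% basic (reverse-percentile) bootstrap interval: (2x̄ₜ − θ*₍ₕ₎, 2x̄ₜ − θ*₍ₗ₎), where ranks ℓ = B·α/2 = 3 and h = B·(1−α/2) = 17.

Percentile endpoints at ranks 3 and 17: θ*₍3₎ = 237.24, θ*₍17₎ = 248.95.
Basic interval reflects these around x̄ₜ:
  lower = 2 × 240.43 − 248.95 = 231.91
  upper = 2 × 240.43 − 237.24 = 243.62

(231.91, 243.62)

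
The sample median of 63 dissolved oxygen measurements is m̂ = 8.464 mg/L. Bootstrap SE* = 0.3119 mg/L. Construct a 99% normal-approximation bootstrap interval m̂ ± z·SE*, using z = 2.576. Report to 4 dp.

Margin = 2.576 × 0.3119 = 0.80345
Interval: 8.464 ± 0.80345

(7.6605, 9.2675)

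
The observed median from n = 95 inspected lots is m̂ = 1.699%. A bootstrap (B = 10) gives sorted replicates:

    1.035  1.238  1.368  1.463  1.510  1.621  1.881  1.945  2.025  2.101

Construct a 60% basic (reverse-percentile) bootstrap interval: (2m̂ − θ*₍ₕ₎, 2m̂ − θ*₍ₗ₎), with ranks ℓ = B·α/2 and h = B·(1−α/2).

Percentile endpoints at ranks 2 and 8: θ*₍2₎ = 1.238, θ*₍8₎ = 1.945.
Basic interval reflects these around m̂:
  lower = 2 × 1.699 − 1.945 = 1.453
  upper = 2 × 1.699 − 1.238 = 2.160

(1.453, 2.160)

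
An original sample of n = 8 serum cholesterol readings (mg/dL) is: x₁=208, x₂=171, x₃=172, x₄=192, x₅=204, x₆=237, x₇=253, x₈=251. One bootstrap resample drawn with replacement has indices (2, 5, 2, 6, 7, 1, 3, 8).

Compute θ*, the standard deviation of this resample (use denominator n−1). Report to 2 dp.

Resample values: 171, 204, 171, 237, 253, 208, 172, 251.
Mean = 208.3750; sum of squared deviations = 8763.8750
s² = 8763.8750 / 7 = 1251.9821
s = √1251.9821 = 35.38

θ* = 35.38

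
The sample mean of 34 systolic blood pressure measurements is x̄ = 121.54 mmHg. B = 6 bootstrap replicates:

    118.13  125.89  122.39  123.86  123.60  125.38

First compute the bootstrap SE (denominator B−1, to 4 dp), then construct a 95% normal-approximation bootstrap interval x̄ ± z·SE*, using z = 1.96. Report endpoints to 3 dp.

(116.070, 127.010)

Mean of replicates = 123.2083; sum of squared deviations = 38.9447; SE* = √(38.9447/5) = 2.7909
Margin = 1.96 × 2.7909 = 5.4702
Interval: 121.54 ± 5.4702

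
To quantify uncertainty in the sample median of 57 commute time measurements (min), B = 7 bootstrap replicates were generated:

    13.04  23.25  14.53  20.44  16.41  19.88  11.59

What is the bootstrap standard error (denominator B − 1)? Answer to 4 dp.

SE* = 4.2931

Bootstrap SE is the standard deviation of the 7 replicate medians.
Mean of replicates: (13.04 + 23.25 + 14.53 + 20.44 + 16.41 + 19.88 + 11.59) / 7 = 119.14000 / 7 = 17.02000
Sum of squared deviations: (−3.98000)² + (+6.23000)² + (−2.49000)² + (+3.42000)² + (−0.61000)² + (+2.86000)² + (−5.43000)² = 110.58640
Variance = 110.58640 / 6 = 18.43107
SE* = √18.43107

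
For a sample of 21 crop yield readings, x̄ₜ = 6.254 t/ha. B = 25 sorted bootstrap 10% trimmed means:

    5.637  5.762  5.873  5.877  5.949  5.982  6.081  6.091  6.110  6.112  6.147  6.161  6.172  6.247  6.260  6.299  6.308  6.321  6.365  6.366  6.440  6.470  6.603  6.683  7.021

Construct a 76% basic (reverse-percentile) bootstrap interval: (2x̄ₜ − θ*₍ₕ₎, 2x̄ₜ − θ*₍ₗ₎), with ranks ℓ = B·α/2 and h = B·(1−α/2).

Percentile endpoints at ranks 3 and 22: θ*₍3₎ = 5.873, θ*₍22₎ = 6.470.
Basic interval reflects these around x̄ₜ:
  lower = 2 × 6.254 − 6.470 = 6.038
  upper = 2 × 6.254 − 5.873 = 6.635

(6.038, 6.635)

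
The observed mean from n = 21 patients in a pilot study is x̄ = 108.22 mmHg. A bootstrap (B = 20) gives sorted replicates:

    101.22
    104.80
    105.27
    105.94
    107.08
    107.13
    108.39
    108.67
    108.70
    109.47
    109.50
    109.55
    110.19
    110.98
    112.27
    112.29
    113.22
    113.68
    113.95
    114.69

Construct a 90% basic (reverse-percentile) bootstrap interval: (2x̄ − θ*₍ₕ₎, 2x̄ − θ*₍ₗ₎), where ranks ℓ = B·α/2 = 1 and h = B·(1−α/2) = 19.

(102.49, 115.22)

Percentile endpoints at ranks 1 and 19: θ*₍1₎ = 101.22, θ*₍19₎ = 113.95.
Basic interval reflects these around x̄:
  lower = 2 × 108.22 − 113.95 = 102.49
  upper = 2 × 108.22 − 101.22 = 115.22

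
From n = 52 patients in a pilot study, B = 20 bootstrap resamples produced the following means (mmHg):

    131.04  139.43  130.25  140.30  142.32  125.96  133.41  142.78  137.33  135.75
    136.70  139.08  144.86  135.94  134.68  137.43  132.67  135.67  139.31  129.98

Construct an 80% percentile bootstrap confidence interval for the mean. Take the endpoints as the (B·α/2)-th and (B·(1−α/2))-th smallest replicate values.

Sorted replicates: 125.96, 129.98, 130.25, 131.04, 132.67, 133.41, 134.68, 135.67, 135.75, 135.94, 136.70, 137.33, 137.43, 139.08, 139.31, 139.43, 140.30, 142.32, 142.78, 144.86
α = 0.20; lower rank = 20 × 0.100 = 2; upper rank = 20 × 0.900 = 18.
The 2nd smallest replicate is 129.98; the 18th is 142.32.

(129.98, 142.32)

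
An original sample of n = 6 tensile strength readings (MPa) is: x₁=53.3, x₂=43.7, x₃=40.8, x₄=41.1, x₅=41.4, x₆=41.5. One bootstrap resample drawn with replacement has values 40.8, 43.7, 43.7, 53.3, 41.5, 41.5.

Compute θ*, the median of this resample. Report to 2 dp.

Sorted: 40.8, 41.5, 41.5, 43.7, 43.7, 53.3
Median = average of the two middle values = 42.60

θ* = 42.60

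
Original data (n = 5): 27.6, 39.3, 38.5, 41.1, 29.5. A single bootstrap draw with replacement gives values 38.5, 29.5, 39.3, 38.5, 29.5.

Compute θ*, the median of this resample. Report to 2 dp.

θ* = 38.50

Sorted: 29.5, 29.5, 38.5, 38.5, 39.3
Median = middle value = 38.50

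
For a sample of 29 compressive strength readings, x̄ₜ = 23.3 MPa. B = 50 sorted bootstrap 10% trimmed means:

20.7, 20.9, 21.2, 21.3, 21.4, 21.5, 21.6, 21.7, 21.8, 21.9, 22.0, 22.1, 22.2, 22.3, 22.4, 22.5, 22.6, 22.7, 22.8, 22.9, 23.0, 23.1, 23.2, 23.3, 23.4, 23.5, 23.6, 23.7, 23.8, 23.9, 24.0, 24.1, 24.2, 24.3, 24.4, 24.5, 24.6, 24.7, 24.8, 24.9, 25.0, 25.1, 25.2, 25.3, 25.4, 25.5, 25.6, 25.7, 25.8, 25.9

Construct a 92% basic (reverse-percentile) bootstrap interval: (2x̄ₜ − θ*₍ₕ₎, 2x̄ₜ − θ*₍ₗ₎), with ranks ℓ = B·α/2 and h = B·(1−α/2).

Percentile endpoints at ranks 2 and 48: θ*₍2₎ = 20.9, θ*₍48₎ = 25.7.
Basic interval reflects these around x̄ₜ:
  lower = 2 × 23.3 − 25.7 = 20.9
  upper = 2 × 23.3 − 20.9 = 25.7

(20.9, 25.7)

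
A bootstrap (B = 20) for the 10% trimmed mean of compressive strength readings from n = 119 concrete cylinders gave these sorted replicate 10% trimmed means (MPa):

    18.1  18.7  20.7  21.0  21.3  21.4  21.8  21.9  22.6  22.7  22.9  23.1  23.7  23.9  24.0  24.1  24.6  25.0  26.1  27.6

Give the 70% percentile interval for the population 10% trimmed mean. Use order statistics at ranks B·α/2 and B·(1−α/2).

α = 0.30; lower rank = 20 × 0.150 = 3; upper rank = 20 × 0.850 = 17.
The 3rd smallest replicate is 20.7; the 17th is 24.6.

(20.7, 24.6)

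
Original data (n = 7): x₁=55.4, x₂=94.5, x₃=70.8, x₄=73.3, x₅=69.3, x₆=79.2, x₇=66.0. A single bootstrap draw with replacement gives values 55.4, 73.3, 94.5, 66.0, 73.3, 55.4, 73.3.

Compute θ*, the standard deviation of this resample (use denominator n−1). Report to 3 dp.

Mean = 70.1714; sum of squared deviations = 1075.0343
s² = 1075.0343 / 6 = 179.1724
s = √179.1724 = 13.386

θ* = 13.386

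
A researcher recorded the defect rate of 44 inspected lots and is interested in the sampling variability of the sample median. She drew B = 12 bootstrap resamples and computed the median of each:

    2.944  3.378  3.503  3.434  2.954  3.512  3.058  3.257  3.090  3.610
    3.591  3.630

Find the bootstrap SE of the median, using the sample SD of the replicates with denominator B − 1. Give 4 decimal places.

Bootstrap SE is the standard deviation of the 12 replicate medians.
Mean of replicates: (2.944 + 3.378 + 3.503 + 3.434 + 2.954 + 3.512 + 3.058 + 3.257 + 3.090 + 3.610 + 3.591 + 3.630) / 12 = 39.96100 / 12 = 3.33008
Sum of squared deviations: (−0.38608)² + (+0.04792)² + (+0.17292)² + (+0.10392)² + (−0.37608)² + (+0.18192)² + (−0.27208)² + (−0.07308)² + (−0.24008)² + (+0.27992)² + (+0.26092)² + (+0.29992)² = 0.73998
Variance = 0.73998 / 11 = 0.06727
SE* = √0.06727

SE* = 0.2594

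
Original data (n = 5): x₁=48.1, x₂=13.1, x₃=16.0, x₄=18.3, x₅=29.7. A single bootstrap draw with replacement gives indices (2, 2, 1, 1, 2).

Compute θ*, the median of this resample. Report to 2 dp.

Resample values: 13.1, 13.1, 48.1, 48.1, 13.1.
Sorted: 13.1, 13.1, 13.1, 48.1, 48.1
Median = middle value = 13.10

θ* = 13.10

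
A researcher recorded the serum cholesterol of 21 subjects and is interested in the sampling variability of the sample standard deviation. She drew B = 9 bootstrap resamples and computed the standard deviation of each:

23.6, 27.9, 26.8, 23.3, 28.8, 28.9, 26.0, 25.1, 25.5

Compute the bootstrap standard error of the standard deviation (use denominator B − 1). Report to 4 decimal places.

SE* = 2.0679

Bootstrap SE is the standard deviation of the 9 replicate standard deviations.
Mean of replicates: (23.6 + 27.9 + 26.8 + 23.3 + 28.8 + 28.9 + 26.0 + 25.1 + 25.5) / 9 = 235.90000 / 9 = 26.21111
Sum of squared deviations: (−2.61111)² + (+1.68889)² + (+0.58889)² + (−2.91111)² + (+2.58889)² + (+2.68889)² + (−0.21111)² + (−1.11111)² + (−0.71111)² = 34.20889
Variance = 34.20889 / 8 = 4.27611
SE* = √4.27611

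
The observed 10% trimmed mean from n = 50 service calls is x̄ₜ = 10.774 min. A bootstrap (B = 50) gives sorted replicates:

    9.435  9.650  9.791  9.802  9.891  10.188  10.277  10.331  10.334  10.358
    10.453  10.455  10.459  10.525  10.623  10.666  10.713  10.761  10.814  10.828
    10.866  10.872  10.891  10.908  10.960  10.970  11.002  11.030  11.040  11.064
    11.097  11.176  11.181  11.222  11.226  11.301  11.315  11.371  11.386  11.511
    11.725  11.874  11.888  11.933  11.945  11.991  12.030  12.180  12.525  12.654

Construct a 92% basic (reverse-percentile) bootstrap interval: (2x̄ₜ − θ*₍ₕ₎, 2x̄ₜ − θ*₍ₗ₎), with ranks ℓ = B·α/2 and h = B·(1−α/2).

(9.368, 11.898)

Percentile endpoints at ranks 2 and 48: θ*₍2₎ = 9.650, θ*₍48₎ = 12.180.
Basic interval reflects these around x̄ₜ:
  lower = 2 × 10.774 − 12.180 = 9.368
  upper = 2 × 10.774 − 9.650 = 11.898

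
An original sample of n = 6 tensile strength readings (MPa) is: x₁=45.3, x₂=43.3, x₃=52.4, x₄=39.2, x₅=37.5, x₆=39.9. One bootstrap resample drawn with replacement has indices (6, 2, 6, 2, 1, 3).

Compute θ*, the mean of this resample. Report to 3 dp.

Resample values: 39.9, 43.3, 39.9, 43.3, 45.3, 52.4.
Mean = (39.9 + 43.3 + 39.9 + 43.3 + 45.3 + 52.4) / 6 = 264.10 / 6 = 44.017

θ* = 44.017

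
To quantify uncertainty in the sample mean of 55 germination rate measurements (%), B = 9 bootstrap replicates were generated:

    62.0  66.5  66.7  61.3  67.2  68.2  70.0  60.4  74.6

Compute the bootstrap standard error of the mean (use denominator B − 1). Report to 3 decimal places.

Bootstrap SE is the standard deviation of the 9 replicate means.
Mean of replicates: (62.0 + 66.5 + 66.7 + 61.3 + 67.2 + 68.2 + 70.0 + 60.4 + 74.6) / 9 = 596.9000 / 9 = 66.3222
Sum of squared deviations: (−4.3222)² + (+0.1778)² + (+0.3778)² + (−5.0222)² + (+0.8778)² + (+1.8778)² + (+3.6778)² + (−5.9222)² + (+8.2778)² = 165.4956
Variance = 165.4956 / 8 = 20.6869
SE* = √20.6869

SE* = 4.548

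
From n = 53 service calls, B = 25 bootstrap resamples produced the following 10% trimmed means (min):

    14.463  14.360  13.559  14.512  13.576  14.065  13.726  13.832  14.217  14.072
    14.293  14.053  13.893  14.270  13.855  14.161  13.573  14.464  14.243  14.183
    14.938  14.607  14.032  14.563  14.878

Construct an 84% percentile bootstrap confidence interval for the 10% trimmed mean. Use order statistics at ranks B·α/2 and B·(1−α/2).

Sorted replicates: 13.559, 13.573, 13.576, 13.726, 13.832, 13.855, 13.893, 14.032, 14.053, 14.065, 14.072, 14.161, 14.183, 14.217, 14.243, 14.270, 14.293, 14.360, 14.463, 14.464, 14.512, 14.563, 14.607, 14.878, 14.938
α = 0.16; lower rank = 25 × 0.080 = 2; upper rank = 25 × 0.920 = 23.
The 2nd smallest replicate is 13.573; the 23rd is 14.607.

(13.573, 14.607)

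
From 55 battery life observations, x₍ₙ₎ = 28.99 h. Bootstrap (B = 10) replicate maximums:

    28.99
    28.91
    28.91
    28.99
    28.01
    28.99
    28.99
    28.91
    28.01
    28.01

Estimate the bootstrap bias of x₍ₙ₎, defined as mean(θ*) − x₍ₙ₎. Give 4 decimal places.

bias = −0.3180

mean(θ*) = (28.99 + 28.91 + 28.91 + 28.99 + 28.01 + 28.99 + 28.99 + 28.91 + 28.01 + 28.01) / 10 = 28.67200
bias = 28.67200 − 28.99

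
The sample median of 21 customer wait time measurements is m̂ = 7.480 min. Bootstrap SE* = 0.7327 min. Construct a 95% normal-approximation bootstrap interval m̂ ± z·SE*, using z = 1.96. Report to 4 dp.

Margin = 1.96 × 0.7327 = 1.43609
Interval: 7.480 ± 1.43609

(6.0439, 8.9161)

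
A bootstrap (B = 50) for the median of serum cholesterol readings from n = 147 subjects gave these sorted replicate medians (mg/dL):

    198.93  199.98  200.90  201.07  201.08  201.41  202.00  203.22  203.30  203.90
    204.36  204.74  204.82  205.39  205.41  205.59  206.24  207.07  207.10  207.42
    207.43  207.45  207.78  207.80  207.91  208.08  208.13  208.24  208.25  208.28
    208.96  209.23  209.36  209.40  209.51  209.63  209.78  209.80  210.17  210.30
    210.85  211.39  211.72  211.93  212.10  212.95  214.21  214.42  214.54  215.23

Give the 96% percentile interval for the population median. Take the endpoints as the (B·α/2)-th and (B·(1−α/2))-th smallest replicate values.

(198.93, 214.54)

α = 0.04; lower rank = 50 × 0.020 = 1; upper rank = 50 × 0.980 = 49.
The 1st smallest replicate is 198.93; the 49th is 214.54.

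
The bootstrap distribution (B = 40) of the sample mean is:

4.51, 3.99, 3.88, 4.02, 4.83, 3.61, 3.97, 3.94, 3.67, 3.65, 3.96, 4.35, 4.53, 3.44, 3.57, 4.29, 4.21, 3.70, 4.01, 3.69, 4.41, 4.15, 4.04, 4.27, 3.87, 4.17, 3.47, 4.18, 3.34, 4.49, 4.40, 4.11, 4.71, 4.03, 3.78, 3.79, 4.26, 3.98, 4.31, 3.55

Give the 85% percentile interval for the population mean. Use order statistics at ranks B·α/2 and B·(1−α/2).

Sorted replicates: 3.34, 3.44, 3.47, 3.55, 3.57, 3.61, 3.65, 3.67, 3.69, 3.70, 3.78, 3.79, 3.87, 3.88, 3.94, 3.96, 3.97, 3.98, 3.99, 4.01, 4.02, 4.03, 4.04, 4.11, 4.15, 4.17, 4.18, 4.21, 4.26, 4.27, 4.29, 4.31, 4.35, 4.40, 4.41, 4.49, 4.51, 4.53, 4.71, 4.83
α = 0.15; lower rank = 40 × 0.075 = 3; upper rank = 40 × 0.925 = 37.
The 3rd smallest replicate is 3.47; the 37th is 4.51.

(3.47, 4.51)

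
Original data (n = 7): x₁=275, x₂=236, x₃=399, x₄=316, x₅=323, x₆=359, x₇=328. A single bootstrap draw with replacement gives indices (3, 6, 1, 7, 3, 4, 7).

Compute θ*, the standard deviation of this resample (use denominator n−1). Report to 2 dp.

θ* = 45.33

Resample values: 399, 359, 275, 328, 399, 316, 328.
Mean = 343.4286; sum of squared deviations = 12329.7143
s² = 12329.7143 / 6 = 2054.9524
s = √2054.9524 = 45.33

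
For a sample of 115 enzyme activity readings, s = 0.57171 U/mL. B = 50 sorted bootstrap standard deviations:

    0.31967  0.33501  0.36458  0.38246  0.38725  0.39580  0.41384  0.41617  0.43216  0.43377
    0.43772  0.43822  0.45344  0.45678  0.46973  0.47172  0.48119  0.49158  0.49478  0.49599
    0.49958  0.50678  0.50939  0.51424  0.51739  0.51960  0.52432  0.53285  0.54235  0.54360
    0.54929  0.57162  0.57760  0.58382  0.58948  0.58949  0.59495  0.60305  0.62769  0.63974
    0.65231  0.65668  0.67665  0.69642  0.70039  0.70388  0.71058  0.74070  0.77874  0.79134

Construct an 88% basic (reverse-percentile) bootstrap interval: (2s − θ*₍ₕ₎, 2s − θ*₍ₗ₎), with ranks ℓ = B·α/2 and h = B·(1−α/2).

(0.43284, 0.77884)

Percentile endpoints at ranks 3 and 47: θ*₍3₎ = 0.36458, θ*₍47₎ = 0.71058.
Basic interval reflects these around s:
  lower = 2 × 0.57171 − 0.71058 = 0.43284
  upper = 2 × 0.57171 − 0.36458 = 0.77884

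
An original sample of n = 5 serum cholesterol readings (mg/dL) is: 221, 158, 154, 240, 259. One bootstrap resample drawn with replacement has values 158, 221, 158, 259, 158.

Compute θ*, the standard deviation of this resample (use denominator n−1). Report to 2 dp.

Mean = 190.8000; sum of squared deviations = 8790.8000
s² = 8790.8000 / 4 = 2197.7000
s = √2197.7000 = 46.88

θ* = 46.88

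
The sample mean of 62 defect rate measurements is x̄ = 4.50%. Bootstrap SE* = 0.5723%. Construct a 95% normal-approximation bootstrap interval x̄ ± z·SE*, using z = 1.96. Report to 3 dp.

Margin = 1.96 × 0.5723 = 1.1217
Interval: 4.50 ± 1.1217

(3.378, 5.622)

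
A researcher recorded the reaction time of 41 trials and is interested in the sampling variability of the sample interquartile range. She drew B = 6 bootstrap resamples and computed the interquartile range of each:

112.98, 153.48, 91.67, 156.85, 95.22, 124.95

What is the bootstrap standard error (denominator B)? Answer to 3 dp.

SE* = 25.596

Bootstrap SE is the standard deviation of the 6 replicate interquartile ranges.
Mean of replicates: (112.98 + 153.48 + 91.67 + 156.85 + 95.22 + 124.95) / 6 = 735.1500 / 6 = 122.5250
Sum of squared deviations: (−9.5450)² + (+30.9550)² + (−30.8550)² + (+34.3250)² + (−27.3050)² + (+2.4250)² = 3930.9993
Variance = 3930.9993 / 6 = 655.1666
SE* = √655.1666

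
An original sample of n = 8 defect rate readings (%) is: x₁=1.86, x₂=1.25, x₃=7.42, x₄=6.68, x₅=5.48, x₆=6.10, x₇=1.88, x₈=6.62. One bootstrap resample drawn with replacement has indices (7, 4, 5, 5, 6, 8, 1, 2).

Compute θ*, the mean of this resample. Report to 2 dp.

Resample values: 1.88, 6.68, 5.48, 5.48, 6.10, 6.62, 1.86, 1.25.
Mean = (1.88 + 6.68 + 5.48 + 5.48 + 6.10 + 6.62 + 1.86 + 1.25) / 8 = 35.350 / 8 = 4.42

θ* = 4.42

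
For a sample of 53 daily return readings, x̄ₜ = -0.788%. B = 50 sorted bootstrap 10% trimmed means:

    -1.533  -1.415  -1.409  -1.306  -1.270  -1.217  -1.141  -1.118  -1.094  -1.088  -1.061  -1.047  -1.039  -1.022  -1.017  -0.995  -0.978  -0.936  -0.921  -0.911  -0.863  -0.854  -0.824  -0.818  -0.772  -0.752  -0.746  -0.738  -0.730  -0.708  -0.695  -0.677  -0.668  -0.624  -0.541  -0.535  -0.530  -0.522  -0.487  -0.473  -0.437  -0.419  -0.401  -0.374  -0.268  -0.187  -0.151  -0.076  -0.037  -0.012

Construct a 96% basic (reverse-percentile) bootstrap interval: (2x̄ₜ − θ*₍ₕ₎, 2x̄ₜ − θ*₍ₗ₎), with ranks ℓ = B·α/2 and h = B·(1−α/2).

(-1.539, -0.043)

Percentile endpoints at ranks 1 and 49: θ*₍1₎ = -1.533, θ*₍49₎ = -0.037.
Basic interval reflects these around x̄ₜ:
  lower = 2 × -0.788 − -0.037 = -1.539
  upper = 2 × -0.788 − -1.533 = -0.043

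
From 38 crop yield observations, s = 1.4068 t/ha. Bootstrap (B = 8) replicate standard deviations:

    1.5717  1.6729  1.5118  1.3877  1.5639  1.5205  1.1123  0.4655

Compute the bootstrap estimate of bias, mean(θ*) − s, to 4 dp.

bias = −0.0560

mean(θ*) = (1.5717 + 1.6729 + 1.5118 + 1.3877 + 1.5639 + 1.5205 + 1.1123 + 0.4655) / 8 = 1.35079
bias = 1.35079 − 1.4068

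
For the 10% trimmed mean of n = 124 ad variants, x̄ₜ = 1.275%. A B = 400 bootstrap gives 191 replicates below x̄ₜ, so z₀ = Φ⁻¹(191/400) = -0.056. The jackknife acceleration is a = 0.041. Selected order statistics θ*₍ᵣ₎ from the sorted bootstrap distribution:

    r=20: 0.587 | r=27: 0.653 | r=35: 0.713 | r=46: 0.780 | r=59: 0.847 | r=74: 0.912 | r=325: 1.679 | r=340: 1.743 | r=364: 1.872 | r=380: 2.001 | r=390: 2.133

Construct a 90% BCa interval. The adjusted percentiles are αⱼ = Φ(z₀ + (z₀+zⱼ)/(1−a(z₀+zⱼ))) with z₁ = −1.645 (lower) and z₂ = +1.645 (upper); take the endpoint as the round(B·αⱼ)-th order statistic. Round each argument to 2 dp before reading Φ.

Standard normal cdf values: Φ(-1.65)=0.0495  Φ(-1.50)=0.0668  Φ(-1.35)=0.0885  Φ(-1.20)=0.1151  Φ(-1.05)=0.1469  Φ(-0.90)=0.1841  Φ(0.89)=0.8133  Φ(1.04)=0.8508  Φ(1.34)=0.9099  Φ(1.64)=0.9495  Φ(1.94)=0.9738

(0.587, 2.001)

Lower: z₀ + z₁ = -0.056 + (-1.645) = -1.701; 1 − a(z₀+z₁) = 1 − (0.041)(-1.701) = 1.0697; argument = -0.056 + (-1.701)/1.0697 = -1.6461 → -1.65.
α₁ = Φ(-1.65) = 0.0495; rank = round(400 × 0.0495) = 20; θ*₍20₎ = 0.587.
Upper: z₀ + z₂ = 1.589; 1 − a(z₀+z₂) = 0.9349; argument = 1.6437 → 1.64; α₂ = 0.9495; rank = 380; θ*₍380₎ = 2.001.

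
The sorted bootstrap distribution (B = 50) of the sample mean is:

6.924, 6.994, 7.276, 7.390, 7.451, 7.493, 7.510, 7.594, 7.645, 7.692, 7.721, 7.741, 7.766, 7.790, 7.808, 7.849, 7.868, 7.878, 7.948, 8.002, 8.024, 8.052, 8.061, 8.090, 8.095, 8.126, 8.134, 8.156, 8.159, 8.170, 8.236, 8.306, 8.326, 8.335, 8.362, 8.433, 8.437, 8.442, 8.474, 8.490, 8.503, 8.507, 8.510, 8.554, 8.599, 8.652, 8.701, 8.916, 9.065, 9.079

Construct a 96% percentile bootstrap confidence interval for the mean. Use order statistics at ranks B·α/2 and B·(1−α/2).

(6.924, 9.065)

α = 0.04; lower rank = 50 × 0.020 = 1; upper rank = 50 × 0.980 = 49.
The 1st smallest replicate is 6.924; the 49th is 9.065.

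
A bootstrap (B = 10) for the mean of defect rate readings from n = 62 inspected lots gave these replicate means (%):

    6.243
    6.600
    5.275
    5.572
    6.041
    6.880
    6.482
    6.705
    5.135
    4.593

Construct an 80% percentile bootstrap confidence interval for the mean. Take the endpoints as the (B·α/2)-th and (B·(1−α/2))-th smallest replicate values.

(4.593, 6.705)

Sorted replicates: 4.593, 5.135, 5.275, 5.572, 6.041, 6.243, 6.482, 6.600, 6.705, 6.880
α = 0.20; lower rank = 10 × 0.100 = 1; upper rank = 10 × 0.900 = 9.
The 1st smallest replicate is 4.593; the 9th is 6.705.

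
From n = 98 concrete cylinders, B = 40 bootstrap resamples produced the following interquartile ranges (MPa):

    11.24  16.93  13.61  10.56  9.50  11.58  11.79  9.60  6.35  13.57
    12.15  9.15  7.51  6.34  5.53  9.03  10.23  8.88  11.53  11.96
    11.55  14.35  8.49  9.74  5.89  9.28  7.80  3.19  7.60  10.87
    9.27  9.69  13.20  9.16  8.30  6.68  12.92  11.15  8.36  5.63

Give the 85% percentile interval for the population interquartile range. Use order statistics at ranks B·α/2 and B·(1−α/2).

(5.63, 13.57)

Sorted replicates: 3.19, 5.53, 5.63, 5.89, 6.34, 6.35, 6.68, 7.51, 7.60, 7.80, 8.30, 8.36, 8.49, 8.88, 9.03, 9.15, 9.16, 9.27, 9.28, 9.50, 9.60, 9.69, 9.74, 10.23, 10.56, 10.87, 11.15, 11.24, 11.53, 11.55, 11.58, 11.79, 11.96, 12.15, 12.92, 13.20, 13.57, 13.61, 14.35, 16.93
α = 0.15; lower rank = 40 × 0.075 = 3; upper rank = 40 × 0.925 = 37.
The 3rd smallest replicate is 5.63; the 37th is 13.57.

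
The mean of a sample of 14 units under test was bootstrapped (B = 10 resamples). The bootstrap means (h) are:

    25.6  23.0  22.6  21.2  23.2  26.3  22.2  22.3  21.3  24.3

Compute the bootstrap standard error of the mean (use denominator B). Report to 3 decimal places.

SE* = 1.625

Bootstrap SE is the standard deviation of the 10 replicate means.
Mean of replicates: (25.6 + 23.0 + 22.6 + 21.2 + 23.2 + 26.3 + 22.2 + 22.3 + 21.3 + 24.3) / 10 = 232.0000 / 10 = 23.2000
Sum of squared deviations: (+2.4000)² + (−0.2000)² + (−0.6000)² + (−2.0000)² + (+0.0000)² + (+3.1000)² + (−1.0000)² + (−0.9000)² + (−1.9000)² + (+1.1000)² = 26.4000
Variance = 26.4000 / 10 = 2.6400
SE* = √2.6400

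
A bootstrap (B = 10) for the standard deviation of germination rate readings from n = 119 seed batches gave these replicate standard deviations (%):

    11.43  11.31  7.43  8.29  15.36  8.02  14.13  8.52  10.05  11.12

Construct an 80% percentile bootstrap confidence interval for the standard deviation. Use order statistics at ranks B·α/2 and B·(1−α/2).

(7.43, 14.13)

Sorted replicates: 7.43, 8.02, 8.29, 8.52, 10.05, 11.12, 11.31, 11.43, 14.13, 15.36
α = 0.20; lower rank = 10 × 0.100 = 1; upper rank = 10 × 0.900 = 9.
The 1st smallest replicate is 7.43; the 9th is 14.13.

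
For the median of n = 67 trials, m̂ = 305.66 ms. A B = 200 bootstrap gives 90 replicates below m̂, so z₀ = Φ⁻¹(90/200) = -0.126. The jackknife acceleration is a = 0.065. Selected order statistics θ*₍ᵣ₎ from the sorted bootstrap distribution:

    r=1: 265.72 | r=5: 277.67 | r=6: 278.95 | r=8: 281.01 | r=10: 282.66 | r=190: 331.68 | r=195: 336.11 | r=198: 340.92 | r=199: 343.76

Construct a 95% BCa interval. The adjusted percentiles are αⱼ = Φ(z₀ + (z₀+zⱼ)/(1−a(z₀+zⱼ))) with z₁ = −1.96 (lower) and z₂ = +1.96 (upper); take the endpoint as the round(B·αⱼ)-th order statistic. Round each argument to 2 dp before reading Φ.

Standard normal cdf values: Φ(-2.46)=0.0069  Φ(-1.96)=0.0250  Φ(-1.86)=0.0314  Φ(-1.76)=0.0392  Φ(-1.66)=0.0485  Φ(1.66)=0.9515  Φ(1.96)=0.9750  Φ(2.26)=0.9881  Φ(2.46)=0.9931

(277.67, 336.11)

Lower: z₀ + z₁ = -0.126 + (-1.960) = -2.086; 1 − a(z₀+z₁) = 1 − (0.065)(-2.086) = 1.1356; argument = -0.126 + (-2.086)/1.1356 = -1.9629 → -1.96.
α₁ = Φ(-1.96) = 0.0250; rank = round(200 × 0.0250) = 5; θ*₍5₎ = 277.67.
Upper: z₀ + z₂ = 1.834; 1 − a(z₀+z₂) = 0.8808; argument = 1.9562 → 1.96; α₂ = 0.9750; rank = 195; θ*₍195₎ = 336.11.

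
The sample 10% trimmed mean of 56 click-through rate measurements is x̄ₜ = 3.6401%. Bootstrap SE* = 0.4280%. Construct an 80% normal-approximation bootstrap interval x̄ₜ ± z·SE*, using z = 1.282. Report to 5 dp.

(3.09140, 4.18880)

Margin = 1.282 × 0.4280 = 0.548696
Interval: 3.6401 ± 0.548696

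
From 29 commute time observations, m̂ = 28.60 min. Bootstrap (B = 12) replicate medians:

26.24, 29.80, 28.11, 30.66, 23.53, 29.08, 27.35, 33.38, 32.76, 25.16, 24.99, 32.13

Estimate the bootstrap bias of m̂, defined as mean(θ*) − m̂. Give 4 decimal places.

bias = −0.0008

mean(θ*) = (26.24 + 29.80 + 28.11 + 30.66 + 23.53 + 29.08 + 27.35 + 33.38 + 32.76 + 25.16 + 24.99 + 32.13) / 12 = 28.59917
bias = 28.59917 − 28.60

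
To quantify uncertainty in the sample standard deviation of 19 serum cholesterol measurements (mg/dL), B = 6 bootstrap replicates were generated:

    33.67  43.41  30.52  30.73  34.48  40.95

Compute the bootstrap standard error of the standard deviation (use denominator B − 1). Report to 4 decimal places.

SE* = 5.3687

Bootstrap SE is the standard deviation of the 6 replicate standard deviations.
Mean of replicates: (33.67 + 43.41 + 30.52 + 30.73 + 34.48 + 40.95) / 6 = 213.76000 / 6 = 35.62667
Sum of squared deviations: (−1.95667)² + (+7.78333)² + (−5.10667)² + (−4.89667)² + (−1.14667)² + (+5.32333)² = 144.11693
Variance = 144.11693 / 5 = 28.82339
SE* = √28.82339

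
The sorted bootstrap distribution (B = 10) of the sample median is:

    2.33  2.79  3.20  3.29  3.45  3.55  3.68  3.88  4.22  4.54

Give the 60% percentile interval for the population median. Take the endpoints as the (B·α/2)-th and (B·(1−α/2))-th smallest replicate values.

(2.79, 3.88)

α = 0.40; lower rank = 10 × 0.200 = 2; upper rank = 10 × 0.800 = 8.
The 2nd smallest replicate is 2.79; the 8th is 3.88.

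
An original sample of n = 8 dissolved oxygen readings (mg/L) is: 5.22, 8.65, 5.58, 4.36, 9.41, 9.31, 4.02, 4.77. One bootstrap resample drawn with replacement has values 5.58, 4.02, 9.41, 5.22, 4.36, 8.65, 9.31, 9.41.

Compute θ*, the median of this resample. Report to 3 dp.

Sorted: 4.02, 4.36, 5.22, 5.58, 8.65, 9.31, 9.41, 9.41
Median = average of the two middle values = 7.115

θ* = 7.115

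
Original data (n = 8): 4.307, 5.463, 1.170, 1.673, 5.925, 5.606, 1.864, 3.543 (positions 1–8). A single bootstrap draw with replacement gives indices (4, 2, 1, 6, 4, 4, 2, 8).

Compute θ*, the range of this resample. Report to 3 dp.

Resample values: 1.673, 5.463, 4.307, 5.606, 1.673, 1.673, 5.463, 3.543.
Range = 5.606 − 1.673 = 3.933

θ* = 3.933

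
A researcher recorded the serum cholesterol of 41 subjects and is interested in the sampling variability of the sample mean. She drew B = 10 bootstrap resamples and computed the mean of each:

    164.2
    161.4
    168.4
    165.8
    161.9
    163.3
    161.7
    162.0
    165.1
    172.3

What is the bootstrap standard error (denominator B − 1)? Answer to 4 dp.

SE* = 3.4955

Bootstrap SE is the standard deviation of the 10 replicate means.
Mean of replicates: (164.2 + 161.4 + 168.4 + 165.8 + 161.9 + 163.3 + 161.7 + 162.0 + 165.1 + 172.3) / 10 = 1646.10000 / 10 = 164.61000
Sum of squared deviations: (−0.41000)² + (−3.21000)² + (+3.79000)² + (+1.19000)² + (−2.71000)² + (−1.31000)² + (−2.91000)² + (−2.61000)² + (+0.49000)² + (+7.69000)² = 109.96900
Variance = 109.96900 / 9 = 12.21878
SE* = √12.21878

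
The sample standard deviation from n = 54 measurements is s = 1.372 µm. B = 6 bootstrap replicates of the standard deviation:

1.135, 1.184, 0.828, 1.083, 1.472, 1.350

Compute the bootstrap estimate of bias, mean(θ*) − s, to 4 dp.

bias = −0.1967

mean(θ*) = (1.135 + 1.184 + 0.828 + 1.083 + 1.472 + 1.350) / 6 = 1.17533
bias = 1.17533 − 1.372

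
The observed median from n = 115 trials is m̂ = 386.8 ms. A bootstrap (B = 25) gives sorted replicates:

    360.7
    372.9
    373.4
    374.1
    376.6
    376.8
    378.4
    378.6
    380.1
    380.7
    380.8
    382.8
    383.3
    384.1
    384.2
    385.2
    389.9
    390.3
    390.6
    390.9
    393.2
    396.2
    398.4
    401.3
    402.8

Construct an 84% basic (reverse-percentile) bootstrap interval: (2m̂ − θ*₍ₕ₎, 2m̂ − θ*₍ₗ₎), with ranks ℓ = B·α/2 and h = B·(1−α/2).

(375.2, 400.7)

Percentile endpoints at ranks 2 and 23: θ*₍2₎ = 372.9, θ*₍23₎ = 398.4.
Basic interval reflects these around m̂:
  lower = 2 × 386.8 − 398.4 = 375.2
  upper = 2 × 386.8 − 372.9 = 400.7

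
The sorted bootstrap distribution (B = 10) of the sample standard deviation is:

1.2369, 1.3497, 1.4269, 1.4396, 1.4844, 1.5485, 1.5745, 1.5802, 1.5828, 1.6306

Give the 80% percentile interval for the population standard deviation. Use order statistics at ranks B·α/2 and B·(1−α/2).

(1.2369, 1.5828)

α = 0.20; lower rank = 10 × 0.100 = 1; upper rank = 10 × 0.900 = 9.
The 1st smallest replicate is 1.2369; the 9th is 1.5828.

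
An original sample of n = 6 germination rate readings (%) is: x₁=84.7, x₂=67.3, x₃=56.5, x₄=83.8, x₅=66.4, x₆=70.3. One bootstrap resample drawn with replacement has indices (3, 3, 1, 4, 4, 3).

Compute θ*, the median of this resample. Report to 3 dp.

Resample values: 56.5, 56.5, 84.7, 83.8, 83.8, 56.5.
Sorted: 56.5, 56.5, 56.5, 83.8, 83.8, 84.7
Median = average of the two middle values = 70.150

θ* = 70.150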